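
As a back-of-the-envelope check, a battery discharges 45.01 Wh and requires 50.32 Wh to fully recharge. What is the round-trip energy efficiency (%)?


eta_e = E_dis / E_chg * 100 = 45.01 / 50.32 * 100 = 89.45%

89.45%


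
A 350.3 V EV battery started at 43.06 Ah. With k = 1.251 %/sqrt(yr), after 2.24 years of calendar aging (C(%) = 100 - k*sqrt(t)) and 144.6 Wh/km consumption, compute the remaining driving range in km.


Step 1: capacity retention = 100 - 1.251 * sqrt(2.24) = 100 - 1.251 * 1.4967 = 98.128%
Step 2: C_now = 43.06 * 98.128/100 = 42.254 Ah
Step 3: E_pack = V * C_now = 350.3 * 42.254 = 14802 Wh
Step 4: range = E_pack / consumption = 14802 / 144.6 = 102.4 km

102.4 km


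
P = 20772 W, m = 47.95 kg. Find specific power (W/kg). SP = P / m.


Specific power = 20772 W / 47.95 kg = 433.2 W/kg

433.2 W/kg


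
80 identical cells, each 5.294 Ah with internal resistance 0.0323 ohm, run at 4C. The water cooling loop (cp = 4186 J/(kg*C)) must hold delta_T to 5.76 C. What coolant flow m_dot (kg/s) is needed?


Step 1: I = 4 * 5.294 = 21.176 A
Step 2: Q_cell = I^2 * R = 21.176^2 * 0.0323 = 14.484 W
Step 3: Q_total = 80 * 14.484 = 1158.7 W
Step 4: m_dot = Q_total / (cp * dT) = 1158.7 / (4186 * 5.76) = 0.04806 kg/s

0.04806 kg/s


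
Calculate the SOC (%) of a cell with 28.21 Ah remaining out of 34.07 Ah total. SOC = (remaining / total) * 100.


SOC = (remaining / total) * 100 = (28.21 / 34.07) * 100 = 82.80%

82.80%


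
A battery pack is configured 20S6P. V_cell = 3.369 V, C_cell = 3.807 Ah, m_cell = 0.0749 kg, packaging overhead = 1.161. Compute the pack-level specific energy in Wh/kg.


Step 1: V_pack = 20 * 3.369 = 67.38 V
Step 2: C_pack = 6 * 3.807 = 22.842 Ah
Step 3: E_pack = V_pack * C_pack = 67.38 * 22.842 = 1539.1 Wh
Step 4: m_pack = 20 * 6 * 0.0749 * 1.161 = 10.435 kg
Step 5: ED = E_pack / m_pack = 1539.1 / 10.435 = 147.5 Wh/kg

147.5 Wh/kg


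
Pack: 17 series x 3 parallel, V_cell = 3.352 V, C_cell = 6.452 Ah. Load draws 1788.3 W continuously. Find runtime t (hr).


Step 1: E_pack = Ns * V_cell * Np * C_cell = 17 * 3.352 * 3 * 6.452 = 1103 Wh
Step 2: t = E_pack / P = 1103 / 1788.3 = 0.6168 hr

0.6168 hr


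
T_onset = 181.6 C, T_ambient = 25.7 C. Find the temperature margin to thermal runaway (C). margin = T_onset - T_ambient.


margin = T_onset - T_ambient = 181.6 - 25.7 = 155.9 C

155.9 C


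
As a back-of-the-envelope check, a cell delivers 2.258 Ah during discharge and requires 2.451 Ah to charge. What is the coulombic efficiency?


Coulombic efficiency = 2.258/2.451 * 100% = 92.13%

92.13%


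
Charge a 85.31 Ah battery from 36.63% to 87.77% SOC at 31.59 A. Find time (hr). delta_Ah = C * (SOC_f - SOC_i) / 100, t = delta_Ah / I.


delta_Ah = 85.31 * (87.77 - 36.63) / 100 = 43.628 Ah
t = delta_Ah / I = 43.628 / 31.59 = 1.381 hr

1.381 hr


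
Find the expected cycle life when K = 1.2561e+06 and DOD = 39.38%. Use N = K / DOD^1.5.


DOD^1.5 = 247.12
N = K / DOD^1.5 = 1.2561e+06 / 247.12 = 5083

5083 cycles


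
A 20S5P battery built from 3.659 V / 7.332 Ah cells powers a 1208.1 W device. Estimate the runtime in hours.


Step 1: E_pack = Ns * V_cell * Np * C_cell = 20 * 3.659 * 5 * 7.332 = 2682.8 Wh
Step 2: t = E_pack / P = 2682.8 / 1208.1 = 2.221 hr

2.221 hr


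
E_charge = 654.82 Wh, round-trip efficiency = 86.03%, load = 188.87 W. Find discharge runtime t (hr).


Step 1: E_discharge = eta/100 * E_charge = 86.03/100 * 654.82 = 563.34 Wh
Step 2: t = E_discharge / P = 563.34 / 188.87 = 2.983 hr

2.983 hr


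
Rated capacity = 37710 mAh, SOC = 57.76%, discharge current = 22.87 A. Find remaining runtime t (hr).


Convert: C_total = 37710 mAh = 37.71 Ah
Step 1: remaining = SOC/100 * C_total = 57.76/100 * 37.71 = 21.781 Ah
Step 2: t = remaining / I = 21.781 / 22.87 = 0.9524 hr

0.9524 hr


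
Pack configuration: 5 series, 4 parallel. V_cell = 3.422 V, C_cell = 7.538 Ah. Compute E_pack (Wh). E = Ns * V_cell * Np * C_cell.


E = Ns * Vcell * Np * Ccell = 5 * 3.422 * 4 * 7.538 = 515.9 Wh

515.9 Wh


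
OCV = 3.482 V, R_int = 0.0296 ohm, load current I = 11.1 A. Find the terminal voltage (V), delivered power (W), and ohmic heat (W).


Step 1: V_terminal = OCV - I*R = 3.482 - 11.1 * 0.0296 = 3.1534 V
Step 2: P_out = V_terminal * I = 3.1534 * 11.1 = 35.00 W
Step 3: Q = I^2 * R = 11.1^2 * 0.0296 = 3.647 W

V=3.1534 V, P=35.00 W, Q=3.647 W


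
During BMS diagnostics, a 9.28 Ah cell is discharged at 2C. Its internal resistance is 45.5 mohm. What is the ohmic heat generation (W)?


Convert: R = 45.5 mohm = 0.0455 ohm
Step 1: I = C_rate * capacity = 2 * 9.28 = 18.56 A
Step 2: Q = I^2 * R = 18.56^2 * 0.0455 = 344.47 * 0.0455 = 15.67 W

15.67 W


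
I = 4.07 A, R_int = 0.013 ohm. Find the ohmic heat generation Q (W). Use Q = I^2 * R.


Q = I^2 * R = 4.07^2 * 0.013 = 0.2153 W

0.2153 W


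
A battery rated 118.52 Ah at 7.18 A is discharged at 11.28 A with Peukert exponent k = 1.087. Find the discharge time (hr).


Step 1: t_rated = C / I_rated = 118.52 / 7.18 = 16.507 hr
Step 2: ratio = 7.18 / 11.28 = 0.63652
Step 3: ratio^k = 0.63652^1.087 = 0.61199
Step 4: t = t_rated * ratio^k = 16.507 * 0.61199 = 10.10 hr

10.10 hr


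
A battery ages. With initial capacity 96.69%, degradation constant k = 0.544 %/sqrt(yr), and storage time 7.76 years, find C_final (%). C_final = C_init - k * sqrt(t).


sqrt(t) = sqrt(7.76) = 2.7857
C_final = 96.69 - 0.544 * 2.7857 = 95.17%

95.17%


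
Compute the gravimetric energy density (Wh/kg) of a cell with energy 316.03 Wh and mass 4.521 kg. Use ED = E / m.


ED = E / m = 316.03 / 4.521 = 69.90 Wh/kg

69.90 Wh/kg


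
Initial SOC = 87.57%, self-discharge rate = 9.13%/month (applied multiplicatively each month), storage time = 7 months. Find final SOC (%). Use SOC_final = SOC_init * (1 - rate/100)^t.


Monthly retention factor = 1 - 9.13/100 = 0.9087
Over 7 months: factor^7 = 0.51162
SOC_final = 87.57 * 0.51162 = 44.80%

44.80%


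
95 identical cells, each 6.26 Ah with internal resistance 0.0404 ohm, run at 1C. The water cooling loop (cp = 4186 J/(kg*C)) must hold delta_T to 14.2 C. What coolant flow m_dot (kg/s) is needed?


Step 1: I = 1 * 6.26 = 6.26 A
Step 2: Q_cell = I^2 * R = 6.26^2 * 0.0404 = 1.5832 W
Step 3: Q_total = 95 * 1.5832 = 150.4 W
Step 4: m_dot = Q_total / (cp * dT) = 150.4 / (4186 * 14.2) = 0.002530 kg/s

0.002530 kg/s


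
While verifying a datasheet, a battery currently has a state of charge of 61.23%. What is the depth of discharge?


DOD = 100 - SOC = 100 - 61.23 = 38.77%

38.77%


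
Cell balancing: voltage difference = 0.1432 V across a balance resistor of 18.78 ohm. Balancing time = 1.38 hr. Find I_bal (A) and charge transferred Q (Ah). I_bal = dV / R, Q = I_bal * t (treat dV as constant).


First, Ohm's law: I_bal = 0.1432 V / 18.78 ohm = 0.0076251 A
Then Q = I * t = 0.0076251 A * 1.38 hr = 0.01052 Ah

I=0.0076251 A, Q=0.01052 Ah


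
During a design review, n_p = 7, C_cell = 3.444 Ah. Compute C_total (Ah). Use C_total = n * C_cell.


C_total = 7 * 3.444 = 24.108 Ah

24.108 Ah


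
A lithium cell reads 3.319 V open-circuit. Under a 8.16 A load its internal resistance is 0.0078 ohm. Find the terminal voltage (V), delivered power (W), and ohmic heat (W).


Step 1: V_terminal = OCV - I*R = 3.319 - 8.16 * 0.0078 = 3.2554 V
Step 2: P_out = V_terminal * I = 3.2554 * 8.16 = 26.56 W
Step 3: Q = I^2 * R = 8.16^2 * 0.0078 = 0.5194 W

V=3.2554 V, P=26.56 W, Q=0.5194 W


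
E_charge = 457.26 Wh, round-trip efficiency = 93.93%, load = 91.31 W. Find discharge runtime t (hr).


Step 1: E_discharge = eta/100 * E_charge = 93.93/100 * 457.26 = 429.5 Wh
Step 2: t = E_discharge / P = 429.5 / 91.31 = 4.704 hr

4.704 hr


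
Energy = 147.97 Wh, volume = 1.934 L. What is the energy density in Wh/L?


ED = E / V = 147.97 / 1.934 = 76.51 Wh/L

76.51 Wh/L


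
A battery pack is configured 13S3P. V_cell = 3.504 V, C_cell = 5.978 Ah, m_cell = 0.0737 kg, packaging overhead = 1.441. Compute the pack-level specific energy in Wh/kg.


Step 1: V_pack = 13 * 3.504 = 45.552 V
Step 2: C_pack = 3 * 5.978 = 17.934 Ah
Step 3: E_pack = V_pack * C_pack = 45.552 * 17.934 = 816.93 Wh
Step 4: m_pack = 13 * 3 * 0.0737 * 1.441 = 4.1419 kg
Step 5: ED = E_pack / m_pack = 816.93 / 4.1419 = 197.2 Wh/kg

197.2 Wh/kg


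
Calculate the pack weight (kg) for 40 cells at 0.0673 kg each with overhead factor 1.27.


Cell mass sum = 40 * 0.0673 = 2.692 kg
With overhead 1.27: m_pack = 2.692 * 1.27 = 3.419 kg

3.419 kg


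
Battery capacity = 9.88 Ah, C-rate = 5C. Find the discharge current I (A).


At 5C: I = 5 * 9.88 Ah = 49.4 A

49.4 A


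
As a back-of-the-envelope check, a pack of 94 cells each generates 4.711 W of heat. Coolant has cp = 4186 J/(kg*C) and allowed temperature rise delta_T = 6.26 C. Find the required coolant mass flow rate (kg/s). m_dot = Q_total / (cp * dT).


Step 1: Total heat Q = 94 * 4.711 W = 442.83 W
Step 2: denom = cp * dT = 4186 * 6.26 = 26204
Step 3: m_dot = 442.83 / 26204 = 0.01690 kg/s

0.01690 kg/s


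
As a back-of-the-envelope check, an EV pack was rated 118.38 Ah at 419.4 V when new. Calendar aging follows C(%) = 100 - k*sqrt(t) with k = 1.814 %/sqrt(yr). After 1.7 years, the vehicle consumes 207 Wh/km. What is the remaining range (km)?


Step 1: capacity retention = 100 - 1.814 * sqrt(1.7) = 100 - 1.814 * 1.3038 = 97.635%
Step 2: C_now = 118.38 * 97.635/100 = 115.58 Ah
Step 3: E_pack = V * C_now = 419.4 * 115.58 = 48474 Wh
Step 4: range = E_pack / consumption = 48474 / 207 = 234.2 km

234.2 km


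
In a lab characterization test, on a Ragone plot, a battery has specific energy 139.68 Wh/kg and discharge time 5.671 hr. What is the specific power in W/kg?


P_specific = E / t = 139.68 / 5.671 = 24.63 W/kg

24.63 W/kg


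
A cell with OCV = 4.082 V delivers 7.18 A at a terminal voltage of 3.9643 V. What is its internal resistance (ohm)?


R = (OCV - V) / I = (4.082 - 3.9643) / 7.18 = 0.01639 ohm

0.01639 ohm


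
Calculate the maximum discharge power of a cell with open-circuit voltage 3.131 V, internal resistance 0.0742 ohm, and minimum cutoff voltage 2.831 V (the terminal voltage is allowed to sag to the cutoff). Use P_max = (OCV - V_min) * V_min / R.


P_max = (OCV - V_min) * V_min / R = (3.131 - 2.831) * 2.831 / 0.0742 = 0.3 * 2.831 / 0.0742 = 11.45 W

11.45 W


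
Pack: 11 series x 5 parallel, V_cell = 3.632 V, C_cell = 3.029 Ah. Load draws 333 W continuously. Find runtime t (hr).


Step 1: E_pack = Ns * V_cell * Np * C_cell = 11 * 3.632 * 5 * 3.029 = 605.07 Wh
Step 2: t = E_pack / P = 605.07 / 333 = 1.817 hr

1.817 hr


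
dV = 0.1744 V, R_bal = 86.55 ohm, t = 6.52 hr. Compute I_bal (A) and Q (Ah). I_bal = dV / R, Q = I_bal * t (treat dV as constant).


I_bal = dV / R = 0.1744 / 86.55 = 0.002015 A
Q = I_bal * t = 0.002015 * 6.52 = 0.01314 Ah

I=0.002015 A, Q=0.01314 Ah


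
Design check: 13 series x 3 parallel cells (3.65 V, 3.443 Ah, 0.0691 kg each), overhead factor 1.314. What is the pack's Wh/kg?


Step 1: V_pack = 13 * 3.65 = 47.45 V
Step 2: C_pack = 3 * 3.443 = 10.329 Ah
Step 3: E_pack = V_pack * C_pack = 47.45 * 10.329 = 490.11 Wh
Step 4: m_pack = 13 * 3 * 0.0691 * 1.314 = 3.5411 kg
Step 5: ED = E_pack / m_pack = 490.11 / 3.5411 = 138.4 Wh/kg

138.4 Wh/kg


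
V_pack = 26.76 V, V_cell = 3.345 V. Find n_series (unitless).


Rearranging: n = V_pack / V_cell = 26.76 / 3.345 = 8 cells

8


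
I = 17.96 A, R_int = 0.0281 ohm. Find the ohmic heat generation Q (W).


Q = I^2 * R = 17.96^2 * 0.0281 = 9.064 W

9.064 W


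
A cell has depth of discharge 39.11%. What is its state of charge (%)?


SOC = 100 - DOD = 100 - 39.11 = 60.89%

60.89%


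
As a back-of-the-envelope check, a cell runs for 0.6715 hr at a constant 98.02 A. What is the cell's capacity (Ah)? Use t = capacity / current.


C = I * t = 98.02 * 0.6715 = 65.82 Ah

65.82 Ah


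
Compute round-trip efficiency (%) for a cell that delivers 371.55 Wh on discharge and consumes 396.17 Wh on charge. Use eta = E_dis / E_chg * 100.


Round-trip efficiency = 371.55/396.17 * 100% = 93.79%

93.79%


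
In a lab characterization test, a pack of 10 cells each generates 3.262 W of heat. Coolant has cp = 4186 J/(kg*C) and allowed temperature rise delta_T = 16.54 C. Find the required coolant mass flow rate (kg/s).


Step 1: Total heat Q = 10 * 3.262 W = 32.62 W
Step 2: denom = cp * dT = 4186 * 16.54 = 69236
Step 3: m_dot = 32.62 / 69236 = 4.711e-04 kg/s

4.711e-04 kg/s


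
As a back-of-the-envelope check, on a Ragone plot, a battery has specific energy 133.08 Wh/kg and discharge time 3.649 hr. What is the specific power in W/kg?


Specific power = 133.08 Wh/kg / 3.649 hr = 36.47 W/kg

36.47 W/kg


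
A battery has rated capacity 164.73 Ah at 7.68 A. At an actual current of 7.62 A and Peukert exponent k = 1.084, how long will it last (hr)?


Step 1: t_rated = C / I_rated = 164.73 / 7.68 = 21.449 hr
Step 2: ratio = 7.68 / 7.62 = 1.0079
Step 3: ratio^k = 1.0079^1.084 = 1.0086
Step 4: t = t_rated * ratio^k = 21.449 * 1.0086 = 21.63 hr

21.63 hr


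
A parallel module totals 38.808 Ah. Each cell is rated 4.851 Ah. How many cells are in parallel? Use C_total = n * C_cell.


n = C_total / C_cell = 38.808 / 4.851 = 8

8


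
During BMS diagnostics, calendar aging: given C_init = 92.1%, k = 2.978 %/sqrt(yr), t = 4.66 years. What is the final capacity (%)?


sqrt(t) = sqrt(4.66) = 2.1587
C_final = 92.1 - 2.978 * 2.1587 = 85.67%

85.67%


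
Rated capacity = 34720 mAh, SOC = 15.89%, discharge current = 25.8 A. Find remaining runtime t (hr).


Convert: C_total = 34720 mAh = 34.72 Ah
Step 1: remaining = SOC/100 * C_total = 15.89/100 * 34.72 = 5.517 Ah
Step 2: t = remaining / I = 5.517 / 25.8 = 0.2138 hr

0.2138 hr


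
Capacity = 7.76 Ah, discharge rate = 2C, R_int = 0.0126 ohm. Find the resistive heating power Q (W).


Step 1: I = C_rate * capacity = 2 * 7.76 = 15.52 A
Step 2: Q = I^2 * R = 15.52^2 * 0.0126 = 240.87 * 0.0126 = 3.035 W

3.035 W


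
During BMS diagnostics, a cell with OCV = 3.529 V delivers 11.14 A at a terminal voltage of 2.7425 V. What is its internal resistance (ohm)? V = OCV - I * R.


R = (OCV - V) / I = (3.529 - 2.7425) / 11.14 = 0.07060 ohm

0.07060 ohm


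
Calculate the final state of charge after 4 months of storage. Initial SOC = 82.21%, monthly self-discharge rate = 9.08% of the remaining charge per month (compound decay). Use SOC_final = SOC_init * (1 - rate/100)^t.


Monthly retention factor = 1 - 9.08/100 = 0.9092
Over 4 months: factor^4 = 0.68334
SOC_final = 82.21 * 0.68334 = 56.18%

56.18%


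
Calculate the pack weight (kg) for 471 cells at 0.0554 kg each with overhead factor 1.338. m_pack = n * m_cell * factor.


Cell mass sum = 471 * 0.0554 = 26.093 kg
With overhead 1.338: m_pack = 26.093 * 1.338 = 34.91 kg

34.91 kg


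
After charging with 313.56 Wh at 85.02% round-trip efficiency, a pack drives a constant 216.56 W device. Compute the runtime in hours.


Step 1: E_discharge = eta/100 * E_charge = 85.02/100 * 313.56 = 266.59 Wh
Step 2: t = E_discharge / P = 266.59 / 216.56 = 1.231 hr

1.231 hr


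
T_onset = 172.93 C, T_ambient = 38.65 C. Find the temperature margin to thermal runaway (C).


Safety margin = 172.93 C - 38.65 C = 134.28 C

134.28 C


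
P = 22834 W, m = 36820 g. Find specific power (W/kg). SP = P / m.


Convert: m = 36820 g = 36.82 kg
Specific power = 22834 W / 36.82 kg = 620.2 W/kg

620.2 W/kg


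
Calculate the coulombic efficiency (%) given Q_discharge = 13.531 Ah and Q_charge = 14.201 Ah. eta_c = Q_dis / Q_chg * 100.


Coulombic efficiency = 13.531/14.201 * 100% = 95.28%

95.28%


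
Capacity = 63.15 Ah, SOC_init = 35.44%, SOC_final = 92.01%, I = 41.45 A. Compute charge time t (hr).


Step 1: dSOC = 92.01% - 35.44% = 56.57%
Step 2: delta_Ah = 63.15 * 56.57 / 100 = 35.724 Ah
Step 3: t = 35.724 / 41.45 = 0.8619 hr

0.8619 hr


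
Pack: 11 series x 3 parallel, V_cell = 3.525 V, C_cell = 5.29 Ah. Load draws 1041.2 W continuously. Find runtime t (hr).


Step 1: E_pack = Ns * V_cell * Np * C_cell = 11 * 3.525 * 3 * 5.29 = 615.36 Wh
Step 2: t = E_pack / P = 615.36 / 1041.2 = 0.5910 hr

0.5910 hr


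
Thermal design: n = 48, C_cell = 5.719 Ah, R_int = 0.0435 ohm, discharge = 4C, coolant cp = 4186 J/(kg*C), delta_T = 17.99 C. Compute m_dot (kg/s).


Step 1: I = 4 * 5.719 = 22.876 A
Step 2: Q_cell = I^2 * R = 22.876^2 * 0.0435 = 22.764 W
Step 3: Q_total = 48 * 22.764 = 1092.7 W
Step 4: m_dot = Q_total / (cp * dT) = 1092.7 / (4186 * 17.99) = 0.01451 kg/s

0.01451 kg/s


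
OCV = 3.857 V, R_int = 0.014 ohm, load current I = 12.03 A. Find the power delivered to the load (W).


Step 1: V_terminal = OCV - I*R = 3.857 - 12.03 * 0.014 = 3.6886 V
Step 2: P_out = V_terminal * I = 3.6886 * 12.03 = 44.37 W

44.37 W


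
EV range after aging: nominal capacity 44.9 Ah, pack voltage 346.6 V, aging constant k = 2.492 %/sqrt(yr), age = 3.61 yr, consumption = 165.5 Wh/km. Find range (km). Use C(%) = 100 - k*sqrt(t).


Step 1: capacity retention = 100 - 2.492 * sqrt(3.61) = 100 - 2.492 * 1.9 = 95.265%
Step 2: C_now = 44.9 * 95.265/100 = 42.774 Ah
Step 3: E_pack = V * C_now = 346.6 * 42.774 = 14825 Wh
Step 4: range = E_pack / consumption = 14825 / 165.5 = 89.58 km

89.58 km


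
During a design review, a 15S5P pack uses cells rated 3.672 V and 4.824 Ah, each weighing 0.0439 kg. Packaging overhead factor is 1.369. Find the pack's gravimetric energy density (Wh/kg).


Step 1: V_pack = 15 * 3.672 = 55.08 V
Step 2: C_pack = 5 * 4.824 = 24.12 Ah
Step 3: E_pack = V_pack * C_pack = 55.08 * 24.12 = 1328.5 Wh
Step 4: m_pack = 15 * 5 * 0.0439 * 1.369 = 4.5074 kg
Step 5: ED = E_pack / m_pack = 1328.5 / 4.5074 = 294.7 Wh/kg

294.7 Wh/kg


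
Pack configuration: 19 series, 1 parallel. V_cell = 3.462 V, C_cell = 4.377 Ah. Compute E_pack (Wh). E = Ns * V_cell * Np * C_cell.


V_pack = 19 * 3.462 = 65.778 V
C_pack = 1 * 4.377 = 4.377 Ah
E = V_pack * C_pack = 65.778 * 4.377 = 287.9 Wh

287.9 Wh


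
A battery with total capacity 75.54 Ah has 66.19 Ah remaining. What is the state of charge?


SOC% = 66.19 / 75.54 * 100 = 87.62%

87.62%


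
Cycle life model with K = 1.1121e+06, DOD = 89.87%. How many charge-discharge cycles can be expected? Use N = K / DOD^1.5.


Step 1: DOD^1.5 = 89.87^1.5 = 851.97
Step 2: N = 1.1121e+06 / 851.97 = 1305 cycles

1305 cycles


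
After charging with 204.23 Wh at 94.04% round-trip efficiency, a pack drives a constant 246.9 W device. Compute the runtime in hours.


Step 1: E_discharge = eta/100 * E_charge = 94.04/100 * 204.23 = 192.06 Wh
Step 2: t = E_discharge / P = 192.06 / 246.9 = 0.7779 hr

0.7779 hr


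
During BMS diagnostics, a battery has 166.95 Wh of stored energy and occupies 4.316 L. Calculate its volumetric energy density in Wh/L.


Volumetric ED = 166.95 Wh / 4.316 L = 38.68 Wh/L

38.68 Wh/L


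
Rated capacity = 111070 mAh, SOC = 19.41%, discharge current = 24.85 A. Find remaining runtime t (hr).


Convert: C_total = 111070 mAh = 111.07 Ah
Step 1: remaining = SOC/100 * C_total = 19.41/100 * 111.07 = 21.559 Ah
Step 2: t = remaining / I = 21.559 / 24.85 = 0.8676 hr

0.8676 hr


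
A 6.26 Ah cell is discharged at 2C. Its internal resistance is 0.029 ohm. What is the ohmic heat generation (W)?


Step 1: I = C_rate * capacity = 2 * 6.26 = 12.52 A
Step 2: Q = I^2 * R = 12.52^2 * 0.029 = 156.75 * 0.029 = 4.546 W

4.546 W


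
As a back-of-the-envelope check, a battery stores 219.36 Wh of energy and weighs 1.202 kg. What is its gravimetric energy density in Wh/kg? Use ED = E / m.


Specific energy = 219.36 Wh / 1.202 kg = 182.5 Wh/kg

182.5 Wh/kg


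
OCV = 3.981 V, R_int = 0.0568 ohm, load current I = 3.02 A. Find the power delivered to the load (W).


Step 1: V_terminal = OCV - I*R = 3.981 - 3.02 * 0.0568 = 3.8095 V
Step 2: P_out = V_terminal * I = 3.8095 * 3.02 = 11.50 W

11.50 W


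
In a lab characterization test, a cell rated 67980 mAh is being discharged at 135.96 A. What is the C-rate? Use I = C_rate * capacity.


Convert: capacity = 67980 mAh = 67.98 Ah
Rearranging: C_rate = 135.96 / 67.98 = 2C

2C


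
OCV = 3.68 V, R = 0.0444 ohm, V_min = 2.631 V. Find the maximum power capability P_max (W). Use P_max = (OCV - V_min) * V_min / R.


dV = OCV - V_min = 1.049 V (so I_max = dV / R)
P_max = dV * V_min / R = 1.049 * 2.631 / 0.0444 = 62.16 W

62.16 W


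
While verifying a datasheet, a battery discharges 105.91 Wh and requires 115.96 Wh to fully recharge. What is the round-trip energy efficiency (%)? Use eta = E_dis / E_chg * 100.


eta_e = E_dis / E_chg * 100 = 105.91 / 115.96 * 100 = 91.33%

91.33%


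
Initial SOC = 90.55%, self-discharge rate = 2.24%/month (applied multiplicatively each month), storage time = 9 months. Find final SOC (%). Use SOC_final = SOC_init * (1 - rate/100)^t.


decay = (1 - 2.24/100)^9 = 0.81555
SOC_final = 90.55 * 0.81555 = 73.85%

73.85%


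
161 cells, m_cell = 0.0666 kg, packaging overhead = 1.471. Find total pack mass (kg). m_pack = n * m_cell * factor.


m_pack = n * m_cell * overhead = 161 * 0.0666 * 1.471 = 15.77 kg

15.77 kg


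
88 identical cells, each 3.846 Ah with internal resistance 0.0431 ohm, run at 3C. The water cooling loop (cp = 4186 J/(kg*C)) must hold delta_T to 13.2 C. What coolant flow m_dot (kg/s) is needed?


Step 1: I = 3 * 3.846 = 11.538 A
Step 2: Q_cell = I^2 * R = 11.538^2 * 0.0431 = 5.7377 W
Step 3: Q_total = 88 * 5.7377 = 504.92 W
Step 4: m_dot = Q_total / (cp * dT) = 504.92 / (4186 * 13.2) = 0.009138 kg/s

0.009138 kg/s


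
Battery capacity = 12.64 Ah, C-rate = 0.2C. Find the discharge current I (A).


At 0.2C: I = 0.2 * 12.64 Ah = 2.528 A

2.528 A


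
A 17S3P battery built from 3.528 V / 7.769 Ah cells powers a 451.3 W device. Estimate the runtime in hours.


Step 1: E_pack = Ns * V_cell * Np * C_cell = 17 * 3.528 * 3 * 7.769 = 1397.9 Wh
Step 2: t = E_pack / P = 1397.9 / 451.3 = 3.097 hr

3.097 hr


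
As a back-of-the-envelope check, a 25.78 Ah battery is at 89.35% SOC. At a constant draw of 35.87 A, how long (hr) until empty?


Step 1: remaining = SOC/100 * C_total = 89.35/100 * 25.78 = 23.034 Ah
Step 2: t = remaining / I = 23.034 / 35.87 = 0.6422 hr

0.6422 hr


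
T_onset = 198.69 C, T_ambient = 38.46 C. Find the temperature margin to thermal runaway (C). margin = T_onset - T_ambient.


Safety margin = 198.69 C - 38.46 C = 160.23 C

160.23 C


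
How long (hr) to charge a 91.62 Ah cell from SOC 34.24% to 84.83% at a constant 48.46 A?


delta_Ah = 91.62 * (84.83 - 34.24) / 100 = 46.351 Ah
t = delta_Ah / I = 46.351 / 48.46 = 0.9565 hr

0.9565 hr


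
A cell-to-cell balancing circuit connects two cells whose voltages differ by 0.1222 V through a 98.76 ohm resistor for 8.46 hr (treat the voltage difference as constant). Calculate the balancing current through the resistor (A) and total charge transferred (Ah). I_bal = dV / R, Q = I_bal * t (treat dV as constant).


First, Ohm's law: I_bal = 0.1222 V / 98.76 ohm = 0.0012373 A
Then Q = I * t = 0.0012373 A * 8.46 hr = 0.01047 Ah

I=0.0012373 A, Q=0.01047 Ah


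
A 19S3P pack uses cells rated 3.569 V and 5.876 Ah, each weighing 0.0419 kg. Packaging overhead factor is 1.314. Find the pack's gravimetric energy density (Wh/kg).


Step 1: V_pack = 19 * 3.569 = 67.811 V
Step 2: C_pack = 3 * 5.876 = 17.628 Ah
Step 3: E_pack = V_pack * C_pack = 67.811 * 17.628 = 1195.4 Wh
Step 4: m_pack = 19 * 3 * 0.0419 * 1.314 = 3.1382 kg
Step 5: ED = E_pack / m_pack = 1195.4 / 3.1382 = 380.9 Wh/kg

380.9 Wh/kg


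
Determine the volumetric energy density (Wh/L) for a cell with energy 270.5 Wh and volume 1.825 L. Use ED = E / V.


ED = E / V = 270.5 / 1.825 = 148.2 Wh/L

148.2 Wh/L


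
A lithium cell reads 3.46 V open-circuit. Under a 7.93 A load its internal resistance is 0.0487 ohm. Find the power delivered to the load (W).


Step 1: V_terminal = OCV - I*R = 3.46 - 7.93 * 0.0487 = 3.0738 V
Step 2: P_out = V_terminal * I = 3.0738 * 7.93 = 24.38 W

24.38 W


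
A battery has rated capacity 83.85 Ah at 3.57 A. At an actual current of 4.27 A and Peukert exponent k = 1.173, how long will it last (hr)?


Step 1: t_rated = C / I_rated = 83.85 / 3.57 = 23.487 hr
Step 2: ratio = 3.57 / 4.27 = 0.83607
Step 3: ratio^k = 0.83607^1.173 = 0.81057
Step 4: t = t_rated * ratio^k = 23.487 * 0.81057 = 19.04 hr

19.04 hr


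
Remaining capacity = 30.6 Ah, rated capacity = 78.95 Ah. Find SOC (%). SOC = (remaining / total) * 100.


SOC% = 30.6 / 78.95 * 100 = 38.76%

38.76%


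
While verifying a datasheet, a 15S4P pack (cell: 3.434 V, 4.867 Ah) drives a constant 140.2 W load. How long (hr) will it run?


Step 1: E_pack = Ns * V_cell * Np * C_cell = 15 * 3.434 * 4 * 4.867 = 1002.8 Wh
Step 2: t = E_pack / P = 1002.8 / 140.2 = 7.153 hr

7.153 hr


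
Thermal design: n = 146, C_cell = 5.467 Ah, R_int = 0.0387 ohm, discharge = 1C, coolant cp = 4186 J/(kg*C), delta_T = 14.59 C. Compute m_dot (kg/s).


Step 1: I = 1 * 5.467 = 5.467 A
Step 2: Q_cell = I^2 * R = 5.467^2 * 0.0387 = 1.1567 W
Step 3: Q_total = 146 * 1.1567 = 168.88 W
Step 4: m_dot = Q_total / (cp * dT) = 168.88 / (4186 * 14.59) = 0.002765 kg/s

0.002765 kg/s


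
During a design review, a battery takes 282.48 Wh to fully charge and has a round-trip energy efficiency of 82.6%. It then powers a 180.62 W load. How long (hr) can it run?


Step 1: E_discharge = eta/100 * E_charge = 82.6/100 * 282.48 = 233.33 Wh
Step 2: t = E_discharge / P = 233.33 / 180.62 = 1.292 hr

1.292 hr


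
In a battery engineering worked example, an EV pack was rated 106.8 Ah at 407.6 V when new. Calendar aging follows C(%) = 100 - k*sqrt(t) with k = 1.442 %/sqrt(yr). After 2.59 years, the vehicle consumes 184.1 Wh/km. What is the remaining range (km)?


Step 1: capacity retention = 100 - 1.442 * sqrt(2.59) = 100 - 1.442 * 1.6093 = 97.679%
Step 2: C_now = 106.8 * 97.679/100 = 104.32 Ah
Step 3: E_pack = V * C_now = 407.6 * 104.32 = 42521 Wh
Step 4: range = E_pack / consumption = 42521 / 184.1 = 231.0 km

231.0 km


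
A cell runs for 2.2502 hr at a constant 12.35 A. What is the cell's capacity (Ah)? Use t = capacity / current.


C = I * t = 12.35 * 2.2502 = 27.79 Ah

27.79 Ah


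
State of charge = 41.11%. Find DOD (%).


Complement of SOC: DOD = 100% - 41.11% = 58.89%

58.89%


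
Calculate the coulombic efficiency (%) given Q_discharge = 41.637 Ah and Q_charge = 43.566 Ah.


Coulombic efficiency = 41.637/43.566 * 100% = 95.57%

95.57%


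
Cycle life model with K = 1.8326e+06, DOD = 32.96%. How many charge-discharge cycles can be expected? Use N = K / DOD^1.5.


Step 1: DOD^1.5 = 32.96^1.5 = 189.23
Step 2: N = 1.8326e+06 / 189.23 = 9685 cycles

9685 cycles


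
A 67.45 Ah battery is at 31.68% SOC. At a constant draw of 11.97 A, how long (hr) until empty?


Step 1: remaining = SOC/100 * C_total = 31.68/100 * 67.45 = 21.368 Ah
Step 2: t = remaining / I = 21.368 / 11.97 = 1.785 hr

1.785 hr


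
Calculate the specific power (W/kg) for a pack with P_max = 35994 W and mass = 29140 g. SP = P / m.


Convert: m = 29140 g = 29.14 kg
SP = P / m = 35994 / 29.14 = 1235 W/kg

1235 W/kg


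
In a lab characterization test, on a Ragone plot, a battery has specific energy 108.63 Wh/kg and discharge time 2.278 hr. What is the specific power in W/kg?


Specific power = 108.63 Wh/kg / 2.278 hr = 47.69 W/kg

47.69 W/kg


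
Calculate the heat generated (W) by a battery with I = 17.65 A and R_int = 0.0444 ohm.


I^2 = 311.52
Q = 311.52 * 0.0444 = 13.83 W

13.83 W


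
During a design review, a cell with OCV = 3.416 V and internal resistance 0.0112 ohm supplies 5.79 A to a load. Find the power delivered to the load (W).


Step 1: V_terminal = OCV - I*R = 3.416 - 5.79 * 0.0112 = 3.3512 V
Step 2: P_out = V_terminal * I = 3.3512 * 5.79 = 19.40 W

19.40 W


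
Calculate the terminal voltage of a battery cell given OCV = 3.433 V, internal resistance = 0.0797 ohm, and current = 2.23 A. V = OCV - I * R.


IR drop = 2.23 * 0.0797 = 0.17773 V
V = 3.433 - 0.17773 = 3.255 V

3.255 V


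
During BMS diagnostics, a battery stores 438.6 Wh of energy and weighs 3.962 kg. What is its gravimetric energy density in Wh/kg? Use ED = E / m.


Specific energy = 438.6 Wh / 3.962 kg = 110.7 Wh/kg

110.7 Wh/kg


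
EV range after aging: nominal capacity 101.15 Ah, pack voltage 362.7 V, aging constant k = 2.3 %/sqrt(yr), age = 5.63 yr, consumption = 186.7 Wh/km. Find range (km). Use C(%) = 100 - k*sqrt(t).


Step 1: capacity retention = 100 - 2.3 * sqrt(5.63) = 100 - 2.3 * 2.3728 = 94.543%
Step 2: C_now = 101.15 * 94.543/100 = 95.63 Ah
Step 3: E_pack = V * C_now = 362.7 * 95.63 = 34685 Wh
Step 4: range = E_pack / consumption = 34685 / 186.7 = 185.8 km

185.8 km


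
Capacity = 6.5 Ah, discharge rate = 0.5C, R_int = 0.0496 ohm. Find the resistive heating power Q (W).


Step 1: I = C_rate * capacity = 0.5 * 6.5 = 3.25 A
Step 2: Q = I^2 * R = 3.25^2 * 0.0496 = 10.563 * 0.0496 = 0.5239 W

0.5239 W


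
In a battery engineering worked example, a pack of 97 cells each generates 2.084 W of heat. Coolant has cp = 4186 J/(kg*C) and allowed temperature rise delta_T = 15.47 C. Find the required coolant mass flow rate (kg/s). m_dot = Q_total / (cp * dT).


Step 1: Total heat Q = 97 * 2.084 W = 202.15 W
Step 2: denom = cp * dT = 4186 * 15.47 = 64757
Step 3: m_dot = 202.15 / 64757 = 0.003122 kg/s

0.003122 kg/s


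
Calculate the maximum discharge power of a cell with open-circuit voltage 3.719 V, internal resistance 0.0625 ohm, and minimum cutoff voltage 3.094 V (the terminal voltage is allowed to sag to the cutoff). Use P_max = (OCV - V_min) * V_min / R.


dV = OCV - V_min = 0.625 V (so I_max = dV / R)
P_max = dV * V_min / R = 0.625 * 3.094 / 0.0625 = 30.94 W

30.94 W


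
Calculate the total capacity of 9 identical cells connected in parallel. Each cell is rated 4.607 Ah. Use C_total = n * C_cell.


C_total = 9 * 4.607 = 41.463 Ah

41.463 Ah


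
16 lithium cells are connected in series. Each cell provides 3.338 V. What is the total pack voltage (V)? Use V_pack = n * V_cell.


With 16 cells in series at 3.338 V each, V_pack = 53.408 V

53.408 V


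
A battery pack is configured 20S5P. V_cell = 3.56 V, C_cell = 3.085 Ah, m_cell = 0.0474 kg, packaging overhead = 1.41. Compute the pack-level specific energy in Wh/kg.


Step 1: V_pack = 20 * 3.56 = 71.2 V
Step 2: C_pack = 5 * 3.085 = 15.425 Ah
Step 3: E_pack = V_pack * C_pack = 71.2 * 15.425 = 1098.3 Wh
Step 4: m_pack = 20 * 5 * 0.0474 * 1.41 = 6.6834 kg
Step 5: ED = E_pack / m_pack = 1098.3 / 6.6834 = 164.3 Wh/kg

164.3 Wh/kg


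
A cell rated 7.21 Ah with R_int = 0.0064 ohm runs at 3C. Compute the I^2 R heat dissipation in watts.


Step 1: I = C_rate * capacity = 3 * 7.21 = 21.63 A
Step 2: Q = I^2 * R = 21.63^2 * 0.0064 = 467.86 * 0.0064 = 2.994 W

2.994 W


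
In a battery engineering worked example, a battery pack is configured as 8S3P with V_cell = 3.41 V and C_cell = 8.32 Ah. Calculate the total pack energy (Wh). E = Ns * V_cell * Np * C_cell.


V_pack = 8 * 3.41 = 27.28 V
C_pack = 3 * 8.32 = 24.96 Ah
E = V_pack * C_pack = 27.28 * 24.96 = 680.9 Wh

680.9 Wh


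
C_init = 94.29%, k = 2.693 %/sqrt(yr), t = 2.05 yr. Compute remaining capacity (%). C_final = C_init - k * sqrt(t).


sqrt(t) = sqrt(2.05) = 1.4318
C_final = 94.29 - 2.693 * 1.4318 = 90.43%

90.43%


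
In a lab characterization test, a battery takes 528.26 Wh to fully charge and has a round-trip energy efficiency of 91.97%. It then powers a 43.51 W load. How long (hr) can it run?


Step 1: E_discharge = eta/100 * E_charge = 91.97/100 * 528.26 = 485.84 Wh
Step 2: t = E_discharge / P = 485.84 / 43.51 = 11.17 hr

11.17 hr


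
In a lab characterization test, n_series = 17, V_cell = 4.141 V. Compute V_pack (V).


V_pack = n * V_cell = 17 * 4.141 = 70.397 V

70.397 V


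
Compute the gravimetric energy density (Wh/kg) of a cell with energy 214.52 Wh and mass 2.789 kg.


ED = E / m = 214.52 / 2.789 = 76.92 Wh/kg

76.92 Wh/kg


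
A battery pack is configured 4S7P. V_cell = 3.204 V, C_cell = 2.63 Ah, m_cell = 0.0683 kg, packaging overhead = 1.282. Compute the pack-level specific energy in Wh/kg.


Step 1: V_pack = 4 * 3.204 = 12.816 V
Step 2: C_pack = 7 * 2.63 = 18.41 Ah
Step 3: E_pack = V_pack * C_pack = 12.816 * 18.41 = 235.94 Wh
Step 4: m_pack = 4 * 7 * 0.0683 * 1.282 = 2.4517 kg
Step 5: ED = E_pack / m_pack = 235.94 / 2.4517 = 96.24 Wh/kg

96.24 Wh/kg


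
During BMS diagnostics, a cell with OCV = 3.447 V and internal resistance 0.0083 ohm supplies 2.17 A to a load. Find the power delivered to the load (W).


Step 1: V_terminal = OCV - I*R = 3.447 - 2.17 * 0.0083 = 3.429 V
Step 2: P_out = V_terminal * I = 3.429 * 2.17 = 7.441 W

7.441 W


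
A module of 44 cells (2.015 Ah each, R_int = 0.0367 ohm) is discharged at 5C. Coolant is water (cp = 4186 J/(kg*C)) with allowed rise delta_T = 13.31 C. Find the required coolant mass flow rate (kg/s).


Step 1: I = 5 * 2.015 = 10.075 A
Step 2: Q_cell = I^2 * R = 10.075^2 * 0.0367 = 3.7253 W
Step 3: Q_total = 44 * 3.7253 = 163.91 W
Step 4: m_dot = Q_total / (cp * dT) = 163.91 / (4186 * 13.31) = 0.002942 kg/s

0.002942 kg/s


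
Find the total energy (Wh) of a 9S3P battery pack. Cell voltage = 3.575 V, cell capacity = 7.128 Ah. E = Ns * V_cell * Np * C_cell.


E = Ns * Vcell * Np * Ccell = 9 * 3.575 * 3 * 7.128 = 688.0 Wh

688.0 Wh


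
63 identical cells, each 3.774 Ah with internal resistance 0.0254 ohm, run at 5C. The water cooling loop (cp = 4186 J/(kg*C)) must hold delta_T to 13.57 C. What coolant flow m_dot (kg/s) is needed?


Step 1: I = 5 * 3.774 = 18.87 A
Step 2: Q_cell = I^2 * R = 18.87^2 * 0.0254 = 9.0444 W
Step 3: Q_total = 63 * 9.0444 = 569.8 W
Step 4: m_dot = Q_total / (cp * dT) = 569.8 / (4186 * 13.57) = 0.01003 kg/s

0.01003 kg/s


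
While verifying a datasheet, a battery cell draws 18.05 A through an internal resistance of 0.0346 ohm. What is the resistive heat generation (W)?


I^2 = 325.8
Q = 325.8 * 0.0346 = 11.27 W

11.27 W


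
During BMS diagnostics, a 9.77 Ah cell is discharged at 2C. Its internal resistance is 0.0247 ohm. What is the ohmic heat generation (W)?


Step 1: I = C_rate * capacity = 2 * 9.77 = 19.54 A
Step 2: Q = I^2 * R = 19.54^2 * 0.0247 = 381.81 * 0.0247 = 9.431 W

9.431 W


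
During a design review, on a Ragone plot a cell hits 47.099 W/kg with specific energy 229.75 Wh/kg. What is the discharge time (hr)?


t = E / P = 229.75 / 47.099 = 4.878 hr

4.878 hr


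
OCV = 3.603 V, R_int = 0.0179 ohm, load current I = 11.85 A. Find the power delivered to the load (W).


Step 1: V_terminal = OCV - I*R = 3.603 - 11.85 * 0.0179 = 3.3909 V
Step 2: P_out = V_terminal * I = 3.3909 * 11.85 = 40.18 W

40.18 W


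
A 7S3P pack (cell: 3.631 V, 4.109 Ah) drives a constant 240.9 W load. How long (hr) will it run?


Step 1: E_pack = Ns * V_cell * Np * C_cell = 7 * 3.631 * 3 * 4.109 = 313.32 Wh
Step 2: t = E_pack / P = 313.32 / 240.9 = 1.301 hr

1.301 hr


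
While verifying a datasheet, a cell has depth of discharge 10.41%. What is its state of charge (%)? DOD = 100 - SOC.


SOC = 100 - DOD = 100 - 10.41 = 89.59%

89.59%


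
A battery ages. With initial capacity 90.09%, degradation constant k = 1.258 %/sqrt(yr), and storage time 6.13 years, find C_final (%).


Step 1: sqrt(6.13 yr) = 2.4759
Step 2: drop = 1.258 * 2.4759 = 3.1147
Step 3: C_final = 90.09 - 3.1147 = 86.98%

86.98%


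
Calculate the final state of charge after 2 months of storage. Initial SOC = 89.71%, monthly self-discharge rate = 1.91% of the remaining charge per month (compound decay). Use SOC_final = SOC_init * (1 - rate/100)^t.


Monthly retention factor = 1 - 1.91/100 = 0.9809
Over 2 months: factor^2 = 0.96216
SOC_final = 89.71 * 0.96216 = 86.32%

86.32%


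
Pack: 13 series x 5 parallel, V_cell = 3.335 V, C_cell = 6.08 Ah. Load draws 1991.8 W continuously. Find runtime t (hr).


Step 1: E_pack = Ns * V_cell * Np * C_cell = 13 * 3.335 * 5 * 6.08 = 1318 Wh
Step 2: t = E_pack / P = 1318 / 1991.8 = 0.6617 hr

0.6617 hr


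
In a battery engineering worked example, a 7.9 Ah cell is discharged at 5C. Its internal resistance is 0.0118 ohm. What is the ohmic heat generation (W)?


Step 1: I = C_rate * capacity = 5 * 7.9 = 39.5 A
Step 2: Q = I^2 * R = 39.5^2 * 0.0118 = 1560.3 * 0.0118 = 18.41 W

18.41 W


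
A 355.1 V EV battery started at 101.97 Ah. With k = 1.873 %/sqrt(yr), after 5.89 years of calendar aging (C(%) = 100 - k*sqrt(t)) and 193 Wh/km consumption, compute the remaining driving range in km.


Step 1: capacity retention = 100 - 1.873 * sqrt(5.89) = 100 - 1.873 * 2.4269 = 95.454%
Step 2: C_now = 101.97 * 95.454/100 = 97.334 Ah
Step 3: E_pack = V * C_now = 355.1 * 97.334 = 34563 Wh
Step 4: range = E_pack / consumption = 34563 / 193 = 179.1 km

179.1 km


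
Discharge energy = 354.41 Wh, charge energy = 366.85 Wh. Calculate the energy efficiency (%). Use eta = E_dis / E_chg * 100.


Round-trip efficiency = 354.41/366.85 * 100% = 96.61%

96.61%


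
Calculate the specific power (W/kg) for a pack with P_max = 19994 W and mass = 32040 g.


Convert: m = 32040 g = 32.04 kg
SP = P / m = 19994 / 32.04 = 624.0 W/kg

624.0 W/kg


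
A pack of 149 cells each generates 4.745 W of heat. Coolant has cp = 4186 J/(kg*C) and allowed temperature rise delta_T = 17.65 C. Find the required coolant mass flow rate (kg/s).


Q_total = 149 * 4.745 = 707.01 W
m_dot = Q_total / (cp * dT) = 707.01 / (4186 * 17.65) = 0.009569 kg/s

0.009569 kg/s


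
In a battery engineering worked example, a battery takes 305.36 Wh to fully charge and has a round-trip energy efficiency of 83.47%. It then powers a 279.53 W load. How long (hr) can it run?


Step 1: E_discharge = eta/100 * E_charge = 83.47/100 * 305.36 = 254.88 Wh
Step 2: t = E_discharge / P = 254.88 / 279.53 = 0.9118 hr

0.9118 hr


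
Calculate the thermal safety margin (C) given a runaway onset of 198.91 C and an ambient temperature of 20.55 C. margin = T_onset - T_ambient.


Safety margin = 198.91 C - 20.55 C = 178.36 C

178.36 C


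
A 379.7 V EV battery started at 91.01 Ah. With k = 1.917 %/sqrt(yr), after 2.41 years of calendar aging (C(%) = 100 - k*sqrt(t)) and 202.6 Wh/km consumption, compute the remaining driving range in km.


Step 1: capacity retention = 100 - 1.917 * sqrt(2.41) = 100 - 1.917 * 1.5524 = 97.024%
Step 2: C_now = 91.01 * 97.024/100 = 88.302 Ah
Step 3: E_pack = V * C_now = 379.7 * 88.302 = 33528 Wh
Step 4: range = E_pack / consumption = 33528 / 202.6 = 165.5 km

165.5 km


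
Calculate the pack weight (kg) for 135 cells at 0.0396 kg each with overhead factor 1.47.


Cell mass sum = 135 * 0.0396 = 5.346 kg
With overhead 1.47: m_pack = 5.346 * 1.47 = 7.859 kg

7.859 kg


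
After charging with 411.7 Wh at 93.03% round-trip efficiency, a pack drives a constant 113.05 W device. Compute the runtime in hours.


Step 1: E_discharge = eta/100 * E_charge = 93.03/100 * 411.7 = 383 Wh
Step 2: t = E_discharge / P = 383 / 113.05 = 3.388 hr

3.388 hr


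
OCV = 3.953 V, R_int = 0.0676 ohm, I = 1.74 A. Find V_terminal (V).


IR drop = 1.74 * 0.0676 = 0.11762 V
V = 3.953 - 0.11762 = 3.835 V

3.835 V


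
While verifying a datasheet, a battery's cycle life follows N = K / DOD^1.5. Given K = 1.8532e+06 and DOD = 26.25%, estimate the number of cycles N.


DOD^1.5 = 134.49
N = K / DOD^1.5 = 1.8532e+06 / 134.49 = 13780

13780 cycles


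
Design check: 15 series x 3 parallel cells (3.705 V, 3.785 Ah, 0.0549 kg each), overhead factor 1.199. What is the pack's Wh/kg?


Step 1: V_pack = 15 * 3.705 = 55.575 V
Step 2: C_pack = 3 * 3.785 = 11.355 Ah
Step 3: E_pack = V_pack * C_pack = 55.575 * 11.355 = 631.05 Wh
Step 4: m_pack = 15 * 3 * 0.0549 * 1.199 = 2.9621 kg
Step 5: ED = E_pack / m_pack = 631.05 / 2.9621 = 213.0 Wh/kg

213.0 Wh/kg
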